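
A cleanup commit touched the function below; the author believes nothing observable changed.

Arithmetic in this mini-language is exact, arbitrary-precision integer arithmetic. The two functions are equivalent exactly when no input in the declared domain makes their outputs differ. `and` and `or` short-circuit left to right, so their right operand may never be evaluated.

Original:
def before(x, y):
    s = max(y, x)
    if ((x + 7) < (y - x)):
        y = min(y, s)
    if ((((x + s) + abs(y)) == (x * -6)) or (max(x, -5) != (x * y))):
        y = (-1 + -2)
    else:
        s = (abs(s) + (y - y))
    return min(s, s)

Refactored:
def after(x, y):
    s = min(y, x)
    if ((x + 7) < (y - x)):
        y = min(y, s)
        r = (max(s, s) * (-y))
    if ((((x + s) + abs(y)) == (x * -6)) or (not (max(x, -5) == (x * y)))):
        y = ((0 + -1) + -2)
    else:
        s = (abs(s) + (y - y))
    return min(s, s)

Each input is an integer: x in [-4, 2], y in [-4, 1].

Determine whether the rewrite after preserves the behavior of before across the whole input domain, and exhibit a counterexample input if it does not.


Not equivalent: x=-4, y=-3 separates them (-3 vs -4).
before: s = -3; ((x + 7) < (y - x)) -> false; ((((x + s) + abs(y)) == (x * -6)) or (max(x, -5) != (x * y))) -> true; y = -3; return -3
after: s = -4; ((x + 7) < (y - x)) -> false; ((((x + s) + abs(y)) == (x * -6)) or (not (max(x, -5) == (x * y)))) -> true; y = -3; return -4
verdict: not equivalent; witness: x=-4, y=-3


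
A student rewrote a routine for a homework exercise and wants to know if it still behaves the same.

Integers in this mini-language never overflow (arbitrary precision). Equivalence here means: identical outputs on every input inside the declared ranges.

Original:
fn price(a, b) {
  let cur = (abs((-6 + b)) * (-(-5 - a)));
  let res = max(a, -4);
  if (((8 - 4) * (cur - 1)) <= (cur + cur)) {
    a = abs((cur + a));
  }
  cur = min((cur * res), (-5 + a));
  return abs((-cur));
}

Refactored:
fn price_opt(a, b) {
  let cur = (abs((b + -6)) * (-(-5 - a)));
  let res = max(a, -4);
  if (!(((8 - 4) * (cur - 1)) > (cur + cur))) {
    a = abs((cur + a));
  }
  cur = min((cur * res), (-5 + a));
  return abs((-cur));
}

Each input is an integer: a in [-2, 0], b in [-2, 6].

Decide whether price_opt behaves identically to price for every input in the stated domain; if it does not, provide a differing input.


This is a faithful refactor — comparison usage differs; boolean connective usage differs, but the computed results match everywhere.
As a probe, take a=-2, b=0: price runs cur = 18; res = -2; (((8 - 4) * (cur - 1)) <= (cur + cur)) -> false; cur = -36; return 36; price_opt runs cur = 18; res = -2; (!(((8 - 4) * (cur - 1)) > (cur + cur))) -> false; cur = -36; return 36; both end at 36.
Sweeping the whole domain (27 inputs) finds no disagreement.
verdict: equivalent


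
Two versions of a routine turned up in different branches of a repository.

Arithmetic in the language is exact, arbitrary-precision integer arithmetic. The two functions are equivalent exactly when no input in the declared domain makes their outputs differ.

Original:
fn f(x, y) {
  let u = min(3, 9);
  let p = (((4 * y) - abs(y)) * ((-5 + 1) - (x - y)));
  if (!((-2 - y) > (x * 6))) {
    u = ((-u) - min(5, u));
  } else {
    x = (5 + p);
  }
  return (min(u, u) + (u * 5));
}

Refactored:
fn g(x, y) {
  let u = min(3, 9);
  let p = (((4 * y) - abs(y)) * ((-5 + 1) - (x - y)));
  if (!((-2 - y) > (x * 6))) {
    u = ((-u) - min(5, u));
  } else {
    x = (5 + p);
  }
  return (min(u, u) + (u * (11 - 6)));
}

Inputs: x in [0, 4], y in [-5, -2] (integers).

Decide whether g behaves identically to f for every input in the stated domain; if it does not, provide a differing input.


Behavior is preserved: although constant usage differs, and arithmetic usage differs, the outputs never diverge.
One worked example (x=1, y=-4) — f: u becomes 3; next p becomes 180; next (!((-2 - y) > (x * 6))) evaluates to true; next u becomes -6; next final value -36; g: u becomes 3; next p becomes 180; next (!((-2 - y) > (x * 6))) evaluates to true; next u becomes -6; next final value -36; agreement on -36.
Checked all 20 inputs in the declared domain: the outputs agree on every one.
verdict: equivalent


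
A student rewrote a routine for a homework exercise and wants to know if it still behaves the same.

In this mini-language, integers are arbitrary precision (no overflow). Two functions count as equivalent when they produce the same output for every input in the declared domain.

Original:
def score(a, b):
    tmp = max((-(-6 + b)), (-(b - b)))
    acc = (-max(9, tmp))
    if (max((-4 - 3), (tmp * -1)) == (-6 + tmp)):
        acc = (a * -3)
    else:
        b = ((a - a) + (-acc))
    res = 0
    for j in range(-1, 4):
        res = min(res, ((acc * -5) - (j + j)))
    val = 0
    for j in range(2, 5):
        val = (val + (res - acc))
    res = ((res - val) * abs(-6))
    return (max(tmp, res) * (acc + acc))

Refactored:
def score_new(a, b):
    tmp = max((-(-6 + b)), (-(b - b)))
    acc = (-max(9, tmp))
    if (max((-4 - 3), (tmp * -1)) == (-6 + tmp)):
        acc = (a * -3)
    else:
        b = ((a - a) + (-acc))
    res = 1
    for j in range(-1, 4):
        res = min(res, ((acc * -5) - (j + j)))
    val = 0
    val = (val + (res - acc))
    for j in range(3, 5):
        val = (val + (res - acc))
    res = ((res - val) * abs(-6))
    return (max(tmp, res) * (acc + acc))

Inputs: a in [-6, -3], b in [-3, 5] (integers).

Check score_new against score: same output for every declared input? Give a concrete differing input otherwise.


Although `0` became `1`, no input in the stated domain can expose it.
As a probe, take a=-5, b=-2: score runs tmp := 8 | acc := -9 | (max((-4 - 3), (tmp * -1)) == (-6 + tmp)): false | b := 9 | res := 0 | iter j=-1: | res := 0 | iter j=0: | res := 0 | iter j=1: | res := 0 | iter j=2: | res := 0 | iter j=3: | res := 0 | val := 0 | iter j=2: | val := 9 | iter j=3: | val := 18 | iter j=4: | val := 27 | res := -162 | result -144; score_new runs tmp := 8 | acc := -9 | (max((-4 - 3), (tmp * -1)) == (-6 + tmp)): false | b := 9 | res := 1 | iter j=-1: | res := 1 | iter j=0: | res := 1 | iter j=1: | res := 1 | iter j=2: | res := 1 | iter j=3: | res := 1 | val := 0 | val := 10 | iter j=3: | val := 20 | iter j=4: | val := 30 | res := -174 | result -144; both end at -144.
Every one of the 36 inputs gives matching results.
verdict: equivalent


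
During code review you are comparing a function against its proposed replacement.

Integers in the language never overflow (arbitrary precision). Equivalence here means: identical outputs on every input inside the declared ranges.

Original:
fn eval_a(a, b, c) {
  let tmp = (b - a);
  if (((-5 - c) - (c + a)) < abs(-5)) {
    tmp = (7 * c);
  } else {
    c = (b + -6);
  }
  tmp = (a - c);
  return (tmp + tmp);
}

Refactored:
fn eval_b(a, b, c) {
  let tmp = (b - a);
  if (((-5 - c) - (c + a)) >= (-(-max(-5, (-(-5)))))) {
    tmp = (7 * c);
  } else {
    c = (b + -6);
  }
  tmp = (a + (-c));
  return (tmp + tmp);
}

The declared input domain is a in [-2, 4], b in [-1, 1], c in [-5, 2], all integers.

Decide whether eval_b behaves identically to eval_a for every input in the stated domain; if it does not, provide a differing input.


Consider the input a=-2, b=-1, c=-5.
eval_a: tmp = 1; (((-5 - c) - (c + a)) < abs(-5)) -> false; c = -7; tmp = 5; return 10
eval_b: tmp = 1; (((-5 - c) - (c + a)) >= (-(-max(-5, (-(-5)))))) -> true; tmp = -35; tmp = 3; return 6
10 vs 6 — the two versions disagree here.
verdict: not equivalent; witness: a=-2, b=-1, c=-5


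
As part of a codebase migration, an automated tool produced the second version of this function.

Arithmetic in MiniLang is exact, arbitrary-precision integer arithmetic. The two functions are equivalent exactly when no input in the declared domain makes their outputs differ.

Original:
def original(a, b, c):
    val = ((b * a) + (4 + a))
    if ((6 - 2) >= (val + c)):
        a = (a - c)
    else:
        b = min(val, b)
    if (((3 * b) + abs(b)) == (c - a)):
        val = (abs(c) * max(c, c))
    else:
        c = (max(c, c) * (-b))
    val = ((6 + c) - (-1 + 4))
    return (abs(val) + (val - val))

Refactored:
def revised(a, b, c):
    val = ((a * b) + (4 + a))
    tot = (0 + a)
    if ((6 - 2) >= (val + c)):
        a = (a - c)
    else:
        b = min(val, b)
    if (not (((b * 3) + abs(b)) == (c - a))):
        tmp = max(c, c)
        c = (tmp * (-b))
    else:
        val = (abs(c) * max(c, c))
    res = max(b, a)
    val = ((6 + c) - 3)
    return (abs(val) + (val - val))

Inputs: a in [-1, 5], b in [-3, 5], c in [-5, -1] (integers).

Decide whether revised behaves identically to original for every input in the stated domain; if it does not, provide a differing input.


The two are interchangeable: local variable names differ; and min/max/abs usage differs; and boolean connective usage differs; and statement counts differ; and constant usage differs, and every declared input agrees.
Spot check at a=2, b=-1, c=-4 — original: val := 4 | ((6 - 2) >= (val + c)): true | a := 6 | (((3 * b) + abs(b)) == (c - a)): false | c := -4 | val := -1 | result 1. revised: val := 4 | tot := 2 | ((6 - 2) >= (val + c)): true | a := 6 | (not (((b * 3) + abs(b)) == (c - a))): true | tmp := -4 | c := -4 | res := 6 | val := -1 | result 1. Both give 1.
Checked all 315 inputs in the declared domain: the outputs agree on every one.
verdict: equivalent


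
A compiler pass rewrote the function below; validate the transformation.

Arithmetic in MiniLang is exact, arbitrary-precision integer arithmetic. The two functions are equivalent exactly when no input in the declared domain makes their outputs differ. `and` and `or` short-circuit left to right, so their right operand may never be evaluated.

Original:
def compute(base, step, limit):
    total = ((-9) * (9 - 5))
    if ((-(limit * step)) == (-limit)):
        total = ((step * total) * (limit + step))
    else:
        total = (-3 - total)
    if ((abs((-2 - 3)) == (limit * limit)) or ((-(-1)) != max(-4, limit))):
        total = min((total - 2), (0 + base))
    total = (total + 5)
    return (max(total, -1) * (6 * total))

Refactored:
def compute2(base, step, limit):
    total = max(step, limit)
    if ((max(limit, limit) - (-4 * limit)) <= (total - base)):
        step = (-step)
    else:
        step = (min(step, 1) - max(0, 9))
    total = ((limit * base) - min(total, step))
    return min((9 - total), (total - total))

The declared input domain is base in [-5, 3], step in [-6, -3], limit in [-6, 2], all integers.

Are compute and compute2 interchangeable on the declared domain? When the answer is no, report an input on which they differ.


On input base=-5, step=-6, limit=-6, compute returns 0 while compute2 returns -27.
verdict: not equivalent; witness: base=-5, step=-6, limit=-6


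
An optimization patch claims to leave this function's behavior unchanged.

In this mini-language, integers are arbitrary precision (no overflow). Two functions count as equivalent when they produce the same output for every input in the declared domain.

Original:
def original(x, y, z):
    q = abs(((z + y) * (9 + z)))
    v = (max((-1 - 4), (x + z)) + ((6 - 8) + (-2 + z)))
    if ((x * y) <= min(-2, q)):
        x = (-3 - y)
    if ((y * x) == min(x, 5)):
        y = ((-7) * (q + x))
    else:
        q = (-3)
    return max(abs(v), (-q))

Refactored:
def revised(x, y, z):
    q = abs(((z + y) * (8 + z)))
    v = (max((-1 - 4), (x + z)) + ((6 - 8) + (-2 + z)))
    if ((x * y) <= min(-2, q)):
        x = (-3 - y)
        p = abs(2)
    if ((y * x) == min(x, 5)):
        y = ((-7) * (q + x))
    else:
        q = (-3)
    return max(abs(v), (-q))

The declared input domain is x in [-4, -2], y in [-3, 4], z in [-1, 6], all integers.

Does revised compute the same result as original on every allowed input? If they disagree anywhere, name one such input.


Equivalent. The one real change (`9` became `8`) has no effect anywhere in the declared ranges.
Sweeping the whole domain (192 inputs) finds no disagreement.
As a probe, take x=-3, y=2, z=6: original runs q=120, then v=5, then ((x * y) <= min(-2, q)) is true, then x=-5, then ((y * x) == min(x, 5)) is false, then q=-3, then returns 5; revised runs q=112, then v=5, then ((x * y) <= min(-2, q)) is true, then x=-5, then p=2, then ((y * x) == min(x, 5)) is false, then q=-3, then returns 5; both end at 5.
verdict: equivalent


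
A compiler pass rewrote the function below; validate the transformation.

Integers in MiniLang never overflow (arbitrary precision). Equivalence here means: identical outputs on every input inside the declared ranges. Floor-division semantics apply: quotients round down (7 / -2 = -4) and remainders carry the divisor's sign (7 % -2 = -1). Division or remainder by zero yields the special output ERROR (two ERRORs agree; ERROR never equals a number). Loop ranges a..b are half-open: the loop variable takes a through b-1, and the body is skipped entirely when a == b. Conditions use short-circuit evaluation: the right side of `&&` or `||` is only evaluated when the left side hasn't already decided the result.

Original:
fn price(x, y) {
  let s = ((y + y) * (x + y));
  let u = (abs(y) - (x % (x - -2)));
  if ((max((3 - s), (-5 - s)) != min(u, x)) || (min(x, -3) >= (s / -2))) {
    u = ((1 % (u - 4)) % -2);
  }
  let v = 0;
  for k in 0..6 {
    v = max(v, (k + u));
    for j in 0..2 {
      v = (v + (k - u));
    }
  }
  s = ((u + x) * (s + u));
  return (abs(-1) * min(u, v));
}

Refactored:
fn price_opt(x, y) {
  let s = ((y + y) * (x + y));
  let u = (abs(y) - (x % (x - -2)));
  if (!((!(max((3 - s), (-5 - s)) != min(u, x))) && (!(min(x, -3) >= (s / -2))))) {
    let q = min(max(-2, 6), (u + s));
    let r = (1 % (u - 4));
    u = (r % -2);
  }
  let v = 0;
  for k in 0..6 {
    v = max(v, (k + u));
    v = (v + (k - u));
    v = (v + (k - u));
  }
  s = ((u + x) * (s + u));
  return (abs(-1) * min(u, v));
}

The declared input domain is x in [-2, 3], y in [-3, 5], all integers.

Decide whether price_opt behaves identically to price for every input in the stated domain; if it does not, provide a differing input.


Reading the diff, among the changes: local variable names differ; constant usage differs; statement counts differ; boolean connective usage differs; arithmetic usage differs; loop structure differs; min/max/abs usage differs.
As a probe, take x=-1, y=2: price runs s := 4 | u := 2 | ((max((3 - s), (-5 - s)) != min(u, x)) || (min(x, -3) >= (s / -2))): false | v := 0 | iter k=0: | v := 2 | iter j=0: | v := 0 | iter j=1: | v := -2 | iter k=1: | v := 3 | iter j=0: | v := 2 | iter j=1: | v := 1 | iter k=2: | v := 4 | iter j=0: | v := 4 | iter j=1: | v := 4 | iter k=3: | v := 5 | iter j=0: | v := 6 | iter j=1: | v := 7 | iter k=4: | v := 7 | iter j=0: | v := 9 | iter j=1: | v := 11 | iter k=5: | v := 11 | iter j=0: | v := 14 | iter j=1: | v := 17 | s := 6 | result 2; price_opt runs s := 4 | u := 2 | (!((!(max((3 - s), (-5 - s)) != min(u, x))) && (!(min(x, -3) >= (s / -2))))): false | v := 0 | iter k=0: | v := 2 | v := 0 | v := -2 | iter k=1: | v := 3 | v := 2 | v := 1 | iter k=2: | v := 4 | v := 4 | v := 4 | iter k=3: | v := 5 | v := 6 | v := 7 | iter k=4: | v := 7 | v := 9 | v := 11 | iter k=5: | v := 11 | v := 14 | v := 17 | s := 6 | result 2; both end at 2.
Across all 54 domain points the two functions coincide.
verdict: equivalent


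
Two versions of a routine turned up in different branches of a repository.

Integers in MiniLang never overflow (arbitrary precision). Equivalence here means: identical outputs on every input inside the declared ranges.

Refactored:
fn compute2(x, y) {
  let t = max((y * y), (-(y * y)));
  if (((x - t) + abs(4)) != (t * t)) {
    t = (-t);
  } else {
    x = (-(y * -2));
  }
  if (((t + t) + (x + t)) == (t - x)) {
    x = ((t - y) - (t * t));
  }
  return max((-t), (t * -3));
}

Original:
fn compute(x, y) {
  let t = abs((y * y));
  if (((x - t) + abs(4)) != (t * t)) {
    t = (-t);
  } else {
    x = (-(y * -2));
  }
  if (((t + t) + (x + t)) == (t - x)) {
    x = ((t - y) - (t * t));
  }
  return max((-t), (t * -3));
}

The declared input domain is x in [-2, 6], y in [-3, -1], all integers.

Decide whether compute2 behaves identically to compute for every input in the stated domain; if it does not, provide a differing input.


Behavior is preserved: although min/max/abs usage differs, arithmetic usage differs, the outputs never diverge.
Spot check at x=-2, y=-2 — compute: t := 4 | (((x - t) + abs(4)) != (t * t)): true | t := -4 | (((t + t) + (x + t)) == (t - x)): false | result 12. compute2: t := 4 | (((x - t) + abs(4)) != (t * t)): true | t := -4 | (((t + t) + (x + t)) == (t - x)): false | result 12. Both give 12.
Sweeping the whole domain (27 inputs) finds no disagreement.
verdict: equivalent


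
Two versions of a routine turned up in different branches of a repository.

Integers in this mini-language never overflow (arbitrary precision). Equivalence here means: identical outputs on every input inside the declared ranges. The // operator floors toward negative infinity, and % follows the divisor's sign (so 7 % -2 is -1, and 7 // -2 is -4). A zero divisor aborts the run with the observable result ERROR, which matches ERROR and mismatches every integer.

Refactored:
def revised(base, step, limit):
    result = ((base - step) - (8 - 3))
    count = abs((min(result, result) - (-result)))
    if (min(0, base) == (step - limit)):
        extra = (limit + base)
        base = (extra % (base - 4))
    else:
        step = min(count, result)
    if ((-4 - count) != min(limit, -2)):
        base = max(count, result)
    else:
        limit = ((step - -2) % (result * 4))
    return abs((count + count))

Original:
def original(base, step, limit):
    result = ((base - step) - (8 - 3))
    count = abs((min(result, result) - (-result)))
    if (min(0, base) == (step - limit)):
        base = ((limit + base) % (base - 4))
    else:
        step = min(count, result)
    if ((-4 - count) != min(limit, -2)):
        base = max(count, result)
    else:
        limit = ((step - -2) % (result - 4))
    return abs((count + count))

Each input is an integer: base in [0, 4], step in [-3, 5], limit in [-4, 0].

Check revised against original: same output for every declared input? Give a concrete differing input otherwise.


Take base=2, step=-3, limit=-4.
original: result becomes 0; next count becomes 0; next (min(0, base) == (step - limit)) evaluates to false; next step becomes 0; next ((-4 - count) != min(limit, -2)) evaluates to false; next limit becomes -2; next final value 0
revised: result becomes 0; next count becomes 0; next (min(0, base) == (step - limit)) evaluates to false; next step becomes 0; next ((-4 - count) != min(limit, -2)) evaluates to false; next hits division by zero so the output is ERROR
0 against ERROR: the behavior changed.
verdict: not equivalent; witness: base=2, step=-3, limit=-4


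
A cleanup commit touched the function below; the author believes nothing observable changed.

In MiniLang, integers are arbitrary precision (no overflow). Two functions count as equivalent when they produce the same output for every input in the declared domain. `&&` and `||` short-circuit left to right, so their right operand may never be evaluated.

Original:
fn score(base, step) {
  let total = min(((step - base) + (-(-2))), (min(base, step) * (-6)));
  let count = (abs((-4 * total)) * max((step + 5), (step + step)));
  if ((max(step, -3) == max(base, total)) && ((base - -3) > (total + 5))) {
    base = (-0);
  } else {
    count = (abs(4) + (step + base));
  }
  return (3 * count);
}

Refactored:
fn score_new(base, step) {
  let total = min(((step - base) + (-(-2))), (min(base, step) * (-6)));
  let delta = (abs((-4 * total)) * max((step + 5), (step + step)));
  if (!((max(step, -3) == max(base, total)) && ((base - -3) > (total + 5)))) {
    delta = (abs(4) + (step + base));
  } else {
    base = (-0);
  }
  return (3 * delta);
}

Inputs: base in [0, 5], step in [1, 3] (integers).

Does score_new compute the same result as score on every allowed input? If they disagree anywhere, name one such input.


Side by side, the visible changes include: local variable names differ; boolean connective usage differs.
Spot check at base=1, step=1 — score: total := -6 | count := 144 | ((max(step, -3) == max(base, total)) && ((base - -3) > (total + 5))): true | base := 0 | result 432. score_new: total := -6 | delta := 144 | (!((max(step, -3) == max(base, total)) && ((base - -3) > (total + 5)))): false | base := 0 | result 432. Both give 432.
Across all 18 domain points the two functions coincide.
verdict: equivalent


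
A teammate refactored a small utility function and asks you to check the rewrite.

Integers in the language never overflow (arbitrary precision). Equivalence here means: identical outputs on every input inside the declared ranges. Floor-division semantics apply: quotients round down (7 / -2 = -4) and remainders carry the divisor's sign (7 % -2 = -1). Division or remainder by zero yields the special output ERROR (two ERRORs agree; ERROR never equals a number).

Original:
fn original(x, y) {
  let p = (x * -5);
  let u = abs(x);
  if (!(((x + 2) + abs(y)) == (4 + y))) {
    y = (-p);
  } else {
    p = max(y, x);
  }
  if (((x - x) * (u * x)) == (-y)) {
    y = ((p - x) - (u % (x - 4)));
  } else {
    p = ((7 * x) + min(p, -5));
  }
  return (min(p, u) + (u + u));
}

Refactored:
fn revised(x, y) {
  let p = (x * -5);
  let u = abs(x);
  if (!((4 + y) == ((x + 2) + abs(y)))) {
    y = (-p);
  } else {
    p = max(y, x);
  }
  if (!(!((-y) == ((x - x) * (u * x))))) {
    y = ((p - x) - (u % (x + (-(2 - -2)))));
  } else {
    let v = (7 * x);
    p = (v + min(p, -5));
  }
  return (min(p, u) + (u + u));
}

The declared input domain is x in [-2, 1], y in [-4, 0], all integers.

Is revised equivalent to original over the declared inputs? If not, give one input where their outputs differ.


Comparing the listings, the differences include: boolean connective usage differs; also arithmetic usage differs; also constant usage differs; also statement counts differ; also local variable names differ.
Tracing x=-2, y=-3: original: p=10, then u=2, then (!(((x + 2) + abs(y)) == (4 + y))) is true, then y=-10, then (((x - x) * (u * x)) == (-y)) is false, then p=-19, then returns -15 | revised: p=10, then u=2, then (!((4 + y) == ((x + 2) + abs(y)))) is true, then y=-10, then (!(!((-y) == ((x - x) * (u * x))))) is false, then v=-14, then p=-19, then returns -15 — matching result -15.
Every one of the 20 inputs gives matching results.
verdict: equivalent


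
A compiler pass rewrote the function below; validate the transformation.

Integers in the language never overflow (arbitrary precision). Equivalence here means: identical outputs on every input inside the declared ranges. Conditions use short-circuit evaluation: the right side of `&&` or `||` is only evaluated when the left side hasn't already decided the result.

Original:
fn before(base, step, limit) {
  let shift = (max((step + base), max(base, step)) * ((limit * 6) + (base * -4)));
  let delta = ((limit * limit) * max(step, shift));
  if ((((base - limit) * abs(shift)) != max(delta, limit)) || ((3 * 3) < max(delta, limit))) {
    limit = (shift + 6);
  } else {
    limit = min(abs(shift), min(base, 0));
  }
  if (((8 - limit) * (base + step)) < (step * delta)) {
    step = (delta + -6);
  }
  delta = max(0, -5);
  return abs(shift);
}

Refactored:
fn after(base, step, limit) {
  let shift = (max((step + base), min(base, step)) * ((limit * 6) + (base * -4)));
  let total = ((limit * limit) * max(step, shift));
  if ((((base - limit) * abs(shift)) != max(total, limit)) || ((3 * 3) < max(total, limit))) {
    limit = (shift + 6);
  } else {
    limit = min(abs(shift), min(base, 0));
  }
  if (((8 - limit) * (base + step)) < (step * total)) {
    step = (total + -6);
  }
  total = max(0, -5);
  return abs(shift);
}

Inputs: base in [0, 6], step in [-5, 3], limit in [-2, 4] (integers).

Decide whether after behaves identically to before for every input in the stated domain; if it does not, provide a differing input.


Consider the input base=0, step=-5, limit=-2.
before: shift becomes 0; next delta becomes 0; next ((((base - limit) * abs(shift)) != max(delta, limit)) || ((3 * 3) < max(delta, limit))) evaluates to false; next limit becomes 0; next (((8 - limit) * (base + step)) < (step * delta)) evaluates to true; next step becomes -6; next delta becomes 0; next final value 0
after: shift becomes 60; next total becomes 240; next ((((base - limit) * abs(shift)) != max(total, limit)) || ((3 * 3) < max(total, limit))) evaluates to true; next limit becomes 66; next (((8 - limit) * (base + step)) < (step * total)) evaluates to false; next total becomes 0; next final value 60
0 and 60 differ, so these are not the same function on this domain.
verdict: not equivalent; witness: base=0, step=-5, limit=-2


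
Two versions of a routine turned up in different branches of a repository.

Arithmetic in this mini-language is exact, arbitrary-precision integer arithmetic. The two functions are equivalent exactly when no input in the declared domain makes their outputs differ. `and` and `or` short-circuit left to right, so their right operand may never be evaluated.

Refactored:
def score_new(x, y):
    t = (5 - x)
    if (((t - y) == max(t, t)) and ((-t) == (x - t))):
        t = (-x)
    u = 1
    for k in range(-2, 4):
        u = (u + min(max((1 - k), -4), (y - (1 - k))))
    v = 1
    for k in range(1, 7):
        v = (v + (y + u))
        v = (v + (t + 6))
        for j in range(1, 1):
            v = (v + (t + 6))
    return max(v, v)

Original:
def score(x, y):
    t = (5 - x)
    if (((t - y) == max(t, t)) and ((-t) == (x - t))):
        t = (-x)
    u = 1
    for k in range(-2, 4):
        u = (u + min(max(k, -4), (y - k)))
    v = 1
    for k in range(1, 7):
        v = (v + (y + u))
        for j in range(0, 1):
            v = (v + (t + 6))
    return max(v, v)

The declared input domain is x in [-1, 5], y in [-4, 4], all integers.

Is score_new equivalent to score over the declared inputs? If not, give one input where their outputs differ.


Reading the diff, among the changes: constant usage differs; arithmetic usage differs; loop structure differs; statement counts differ.
One worked example (x=0, y=1) — score: t=5, then (((t - y) == max(t, t)) and ((-t) == (x - t))) is false, then u=1, then (k=-2), then u=-1, then (k=-1), then u=-2, then (k=0), then u=-2, then (k=1), then u=-2, then (k=2), then u=-3, then (k=3), then u=-5, then v=1, then (k=1), then v=-3, then (j=0), then v=8, then (k=2), then v=4, then (j=0), then v=15, then (k=3), then v=11, then (j=0), then v=22, then (k=4), then v=18, then (j=0), then v=29, then (k=5), then v=25, then (j=0), then v=36, then (k=6), then v=32, then (j=0), then v=43, then returns 43; score_new: t=5, then (((t - y) == max(t, t)) and ((-t) == (x - t))) is false, then u=1, then (k=-2), then u=-1, then (k=-1), then u=-2, then (k=0), then u=-2, then (k=1), then u=-2, then (k=2), then u=-3, then (k=3), then u=-5, then v=1, then (k=1), then v=-3, then v=8, then the loop over j runs zero times, then (k=2), then v=4, then v=15, then the loop over j runs zero times, then (k=3), then v=11, then v=22, then the loop over j runs zero times, then (k=4), then v=18, then v=29, then the loop over j runs zero times, then (k=5), then v=25, then v=36, then the loop over j runs zero times, then (k=6), then v=32, then v=43, then the loop over j runs zero times, then returns 43; agreement on 43.
Across all 63 domain points the two functions coincide.
verdict: equivalent


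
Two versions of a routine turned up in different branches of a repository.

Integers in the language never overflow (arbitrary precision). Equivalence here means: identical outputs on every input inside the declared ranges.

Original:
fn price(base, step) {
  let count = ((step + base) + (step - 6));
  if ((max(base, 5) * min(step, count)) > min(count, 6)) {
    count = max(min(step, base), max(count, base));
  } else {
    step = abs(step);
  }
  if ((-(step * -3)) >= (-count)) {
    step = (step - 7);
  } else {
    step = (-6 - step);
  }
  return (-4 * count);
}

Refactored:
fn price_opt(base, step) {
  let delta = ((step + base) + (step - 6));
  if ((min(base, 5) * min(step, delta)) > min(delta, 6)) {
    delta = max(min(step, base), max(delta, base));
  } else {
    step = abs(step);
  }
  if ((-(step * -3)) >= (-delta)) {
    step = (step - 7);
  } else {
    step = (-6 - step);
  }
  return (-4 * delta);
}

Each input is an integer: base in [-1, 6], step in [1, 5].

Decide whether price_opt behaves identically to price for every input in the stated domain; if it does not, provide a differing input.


Consider the input base=-1, step=1.
price: count=-5, then ((max(base, 5) * min(step, count)) > min(count, 6)) is false, then step=1, then ((-(step * -3)) >= (-count)) is false, then step=-7, then returns 20
price_opt: delta=-5, then ((min(base, 5) * min(step, delta)) > min(delta, 6)) is true, then delta=-1, then ((-(step * -3)) >= (-delta)) is true, then step=-6, then returns 4
20 vs 4 — the two versions disagree here.
verdict: not equivalent; witness: base=-1, step=1


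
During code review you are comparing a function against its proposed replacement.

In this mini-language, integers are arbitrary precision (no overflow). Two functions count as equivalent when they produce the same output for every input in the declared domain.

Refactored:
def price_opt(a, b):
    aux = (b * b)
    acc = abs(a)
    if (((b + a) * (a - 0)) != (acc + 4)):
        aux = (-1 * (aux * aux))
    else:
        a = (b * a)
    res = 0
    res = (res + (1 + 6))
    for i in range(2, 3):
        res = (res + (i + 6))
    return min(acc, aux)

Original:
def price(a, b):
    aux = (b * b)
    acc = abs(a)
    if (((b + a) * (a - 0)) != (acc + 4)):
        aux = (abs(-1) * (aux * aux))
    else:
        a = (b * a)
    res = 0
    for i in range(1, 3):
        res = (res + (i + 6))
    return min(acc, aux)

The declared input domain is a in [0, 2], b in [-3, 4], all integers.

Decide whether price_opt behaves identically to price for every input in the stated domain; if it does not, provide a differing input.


Not equivalent: a=0, b=-3 separates them (0 vs -81).
price: aux := 9 | acc := 0 | (((b + a) * (a - 0)) != (acc + 4)): true | aux := 81 | res := 0 | iter i=1: | res := 7 | iter i=2: | res := 15 | result 0
price_opt: aux := 9 | acc := 0 | (((b + a) * (a - 0)) != (acc + 4)): true | aux := -81 | res := 0 | res := 7 | iter i=2: | res := 15 | result -81
verdict: not equivalent; witness: a=0, b=-3


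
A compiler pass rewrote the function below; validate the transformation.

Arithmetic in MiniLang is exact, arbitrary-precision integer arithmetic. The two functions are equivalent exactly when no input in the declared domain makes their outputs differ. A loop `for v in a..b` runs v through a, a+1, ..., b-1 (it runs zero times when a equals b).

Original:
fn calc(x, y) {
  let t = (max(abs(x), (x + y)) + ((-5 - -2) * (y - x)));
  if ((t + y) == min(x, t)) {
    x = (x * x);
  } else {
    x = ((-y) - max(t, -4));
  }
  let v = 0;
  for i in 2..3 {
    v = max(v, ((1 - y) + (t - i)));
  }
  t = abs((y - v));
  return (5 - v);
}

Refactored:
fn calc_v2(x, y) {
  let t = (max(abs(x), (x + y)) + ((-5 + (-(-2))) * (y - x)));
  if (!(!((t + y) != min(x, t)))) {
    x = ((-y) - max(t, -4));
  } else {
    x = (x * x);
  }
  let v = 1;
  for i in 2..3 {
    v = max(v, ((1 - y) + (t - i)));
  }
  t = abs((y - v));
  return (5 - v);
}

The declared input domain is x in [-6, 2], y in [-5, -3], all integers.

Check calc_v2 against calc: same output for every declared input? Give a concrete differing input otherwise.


Run the pair on x=-6, y=-3.
calc: t = -3; ((t + y) == min(x, t)) -> true; x = 36; v = 0; [i=2]; v = 0; t = 3; return 5
calc_v2: t = -3; (!(!((t + y) != min(x, t)))) -> false; x = 36; v = 1; [i=2]; v = 1; t = 4; return 4
5 and 4 differ, so these are not the same function on this domain.
verdict: not equivalent; witness: x=-6, y=-3


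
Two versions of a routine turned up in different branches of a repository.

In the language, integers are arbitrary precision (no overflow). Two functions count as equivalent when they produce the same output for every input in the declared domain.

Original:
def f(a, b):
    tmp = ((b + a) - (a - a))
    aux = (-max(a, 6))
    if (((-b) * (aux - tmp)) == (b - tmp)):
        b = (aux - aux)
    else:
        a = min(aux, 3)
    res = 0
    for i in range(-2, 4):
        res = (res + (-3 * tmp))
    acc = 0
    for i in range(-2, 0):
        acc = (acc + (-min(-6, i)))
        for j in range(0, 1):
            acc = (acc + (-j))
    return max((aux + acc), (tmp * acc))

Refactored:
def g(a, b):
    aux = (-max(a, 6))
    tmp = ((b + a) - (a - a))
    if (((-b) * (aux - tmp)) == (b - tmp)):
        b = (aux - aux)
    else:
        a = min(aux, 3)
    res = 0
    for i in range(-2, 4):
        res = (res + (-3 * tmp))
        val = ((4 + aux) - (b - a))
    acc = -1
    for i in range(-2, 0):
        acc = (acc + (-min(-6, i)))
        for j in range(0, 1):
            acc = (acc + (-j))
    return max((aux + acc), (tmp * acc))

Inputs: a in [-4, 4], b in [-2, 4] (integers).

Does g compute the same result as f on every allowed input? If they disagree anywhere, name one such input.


Try a=-4, b=-2.
f: tmp = -6; aux = -6; (((-b) * (aux - tmp)) == (b - tmp)) -> false; a = -6; res = 0; [i=-2]; res = 18; [i=-1]; res = 36; [i=0]; res = 54; [i=1]; res = 72; [i=2]; res = 90; [i=3]; res = 108; acc = 0; [i=-2]; acc = 6; [j=0]; acc = 6; [i=-1]; acc = 12; [j=0]; acc = 12; return 6
g: aux = -6; tmp = -6; (((-b) * (aux - tmp)) == (b - tmp)) -> false; a = -6; res = 0; [i=-2]; res = 18; val = -6; [i=-1]; res = 36; val = -6; [i=0]; res = 54; val = -6; [i=1]; res = 72; val = -6; [i=2]; res = 90; val = -6; [i=3]; res = 108; val = -6; acc = -1; [i=-2]; acc = 5; [j=0]; acc = 5; [i=-1]; acc = 11; [j=0]; acc = 11; return 5
6 against 5: the behavior changed.
verdict: not equivalent; witness: a=-4, b=-2


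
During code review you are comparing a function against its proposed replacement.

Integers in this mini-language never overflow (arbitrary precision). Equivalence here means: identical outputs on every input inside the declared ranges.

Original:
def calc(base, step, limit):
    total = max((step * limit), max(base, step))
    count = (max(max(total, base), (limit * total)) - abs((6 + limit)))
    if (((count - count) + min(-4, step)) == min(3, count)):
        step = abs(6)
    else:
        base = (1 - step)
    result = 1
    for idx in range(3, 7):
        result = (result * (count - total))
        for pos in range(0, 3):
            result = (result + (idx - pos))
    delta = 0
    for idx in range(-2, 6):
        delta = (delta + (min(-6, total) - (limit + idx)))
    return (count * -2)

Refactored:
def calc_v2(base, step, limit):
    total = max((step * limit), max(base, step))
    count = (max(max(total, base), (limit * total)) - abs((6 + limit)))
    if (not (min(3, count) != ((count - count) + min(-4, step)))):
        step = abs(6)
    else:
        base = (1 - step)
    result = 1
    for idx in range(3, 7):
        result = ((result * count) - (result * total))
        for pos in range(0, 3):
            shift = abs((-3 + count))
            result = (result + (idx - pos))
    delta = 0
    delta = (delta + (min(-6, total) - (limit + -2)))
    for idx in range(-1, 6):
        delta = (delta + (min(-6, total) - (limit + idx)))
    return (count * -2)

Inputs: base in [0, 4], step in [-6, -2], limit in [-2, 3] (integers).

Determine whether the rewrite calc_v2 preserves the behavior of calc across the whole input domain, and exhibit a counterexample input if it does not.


The two versions differ — the changes include local variable names differ, loop structure differs, comparison usage differs, arithmetic usage differs, constant usage differs, min/max/abs usage differs, statement counts differ, boolean connective usage differs.
As a probe, take base=4, step=-3, limit=2: calc runs total=4, then count=0, then (((count - count) + min(-4, step)) == min(3, count)) is false, then base=4, then result=1, then (idx=3), then result=-4, then (pos=0), then result=-1, then (pos=1), then result=1, then (pos=2), then result=2, then (idx=4), then result=-8, then (pos=0), then result=-4, then (pos=1), then result=-1, then (pos=2), then result=1, then (idx=5), then result=-4, then (pos=0), then result=1, then (pos=1), then result=5, then (pos=2), then result=8, then (idx=6), then result=-32, then (pos=0), then result=-26, then (pos=1), then result=-21, then (pos=2), then result=-17, then delta=0, then (idx=-2), then delta=-6, then (idx=-1), then delta=-13, then (idx=0), then delta=-21, then (idx=1), then delta=-30, then (idx=2), then delta=-40, then (idx=3), then delta=-51, then (idx=4), then delta=-63, then (idx=5), then delta=-76, then returns 0; calc_v2 runs total=4, then count=0, then (not (min(3, count) != ((count - count) + min(-4, step)))) is false, then base=4, then result=1, then (idx=3), then result=-4, then (pos=0), then shift=3, then result=-1, then (pos=1), then shift=3, then result=1, then (pos=2), then shift=3, then result=2, then (idx=4), then result=-8, then (pos=0), then shift=3, then result=-4, then (pos=1), then shift=3, then result=-1, then (pos=2), then shift=3, then result=1, then (idx=5), then result=-4, then (pos=0), then shift=3, then result=1, then (pos=1), then shift=3, then result=5, then (pos=2), then shift=3, then result=8, then (idx=6), then result=-32, then (pos=0), then shift=3, then result=-26, then (pos=1), then shift=3, then result=-21, then (pos=2), then shift=3, then result=-17, then delta=0, then delta=-6, then (idx=-1), then delta=-13, then (idx=0), then delta=-21, then (idx=1), then delta=-30, then (idx=2), then delta=-40, then (idx=3), then delta=-51, then (idx=4), then delta=-63, then (idx=5), then delta=-76, then returns 0; both end at 0.
Every one of the 150 inputs gives matching results.
verdict: equivalent


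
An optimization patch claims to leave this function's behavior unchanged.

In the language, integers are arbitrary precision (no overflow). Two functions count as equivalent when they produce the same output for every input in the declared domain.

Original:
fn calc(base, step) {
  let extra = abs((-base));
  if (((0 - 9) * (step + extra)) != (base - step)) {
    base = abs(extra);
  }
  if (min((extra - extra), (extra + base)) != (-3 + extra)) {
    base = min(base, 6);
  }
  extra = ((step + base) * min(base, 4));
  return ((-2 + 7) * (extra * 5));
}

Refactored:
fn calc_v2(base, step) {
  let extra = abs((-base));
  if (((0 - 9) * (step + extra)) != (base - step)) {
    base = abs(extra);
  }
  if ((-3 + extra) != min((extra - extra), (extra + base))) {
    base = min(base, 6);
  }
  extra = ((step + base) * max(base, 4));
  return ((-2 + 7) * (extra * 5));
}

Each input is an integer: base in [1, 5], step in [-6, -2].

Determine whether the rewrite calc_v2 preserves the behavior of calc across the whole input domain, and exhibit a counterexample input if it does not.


Not equivalent: base=1, step=-6 separates them (-125 vs -500).
calc: extra = 1; (((0 - 9) * (step + extra)) != (base - step)) -> true; base = 1; (min((extra - extra), (extra + base)) != (-3 + extra)) -> true; base = 1; extra = -5; return -125
calc_v2: extra = 1; (((0 - 9) * (step + extra)) != (base - step)) -> true; base = 1; ((-3 + extra) != min((extra - extra), (extra + base))) -> true; base = 1; extra = -20; return -500
verdict: not equivalent; witness: base=1, step=-6


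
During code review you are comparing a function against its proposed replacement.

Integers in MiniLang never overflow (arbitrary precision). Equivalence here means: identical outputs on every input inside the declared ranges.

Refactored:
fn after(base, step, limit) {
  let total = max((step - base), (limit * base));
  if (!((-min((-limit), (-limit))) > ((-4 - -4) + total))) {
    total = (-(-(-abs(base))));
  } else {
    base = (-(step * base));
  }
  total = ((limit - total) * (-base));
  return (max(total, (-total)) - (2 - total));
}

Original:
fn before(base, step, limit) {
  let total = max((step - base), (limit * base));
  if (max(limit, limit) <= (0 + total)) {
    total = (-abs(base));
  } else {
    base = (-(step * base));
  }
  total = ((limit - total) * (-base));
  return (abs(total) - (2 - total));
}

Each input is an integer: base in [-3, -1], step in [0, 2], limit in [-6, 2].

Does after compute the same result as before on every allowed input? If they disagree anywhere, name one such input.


Differences: constant usage differs; and min/max/abs usage differs; and arithmetic usage differs; and comparison usage differs; and boolean connective usage differs — yet all 81 inputs agree.
verdict: equivalent
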